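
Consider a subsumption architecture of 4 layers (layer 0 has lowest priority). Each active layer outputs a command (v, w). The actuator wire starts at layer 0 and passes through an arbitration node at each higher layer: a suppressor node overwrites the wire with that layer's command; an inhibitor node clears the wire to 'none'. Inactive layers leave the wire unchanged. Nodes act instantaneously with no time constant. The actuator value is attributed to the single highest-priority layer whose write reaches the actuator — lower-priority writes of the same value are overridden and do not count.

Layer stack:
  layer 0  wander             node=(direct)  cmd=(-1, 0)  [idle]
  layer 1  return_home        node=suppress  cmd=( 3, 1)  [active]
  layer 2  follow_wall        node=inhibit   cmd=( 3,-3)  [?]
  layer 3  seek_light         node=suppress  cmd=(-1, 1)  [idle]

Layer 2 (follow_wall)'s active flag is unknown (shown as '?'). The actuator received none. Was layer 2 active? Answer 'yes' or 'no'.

If layer 2 is active=yes:
  actuator would be none
If layer 2 is active=no:
  actuator would be (3, 1)
Observed none, so layer 2 was active.

yes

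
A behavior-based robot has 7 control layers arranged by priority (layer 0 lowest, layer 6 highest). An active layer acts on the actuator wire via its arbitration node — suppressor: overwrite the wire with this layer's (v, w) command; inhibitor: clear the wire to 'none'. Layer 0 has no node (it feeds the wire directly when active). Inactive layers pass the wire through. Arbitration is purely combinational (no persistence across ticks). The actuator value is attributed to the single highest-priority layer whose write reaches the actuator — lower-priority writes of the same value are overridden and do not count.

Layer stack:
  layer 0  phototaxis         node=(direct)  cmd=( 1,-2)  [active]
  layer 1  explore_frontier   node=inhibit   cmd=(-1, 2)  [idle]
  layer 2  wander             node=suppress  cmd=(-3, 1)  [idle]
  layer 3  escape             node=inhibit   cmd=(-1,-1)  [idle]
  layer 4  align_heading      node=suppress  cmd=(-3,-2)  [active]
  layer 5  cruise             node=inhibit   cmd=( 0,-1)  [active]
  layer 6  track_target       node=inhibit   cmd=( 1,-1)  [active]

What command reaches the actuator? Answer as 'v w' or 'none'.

none

L0 phototaxis: active, feeds wire = (1, -2)
L1 explore_frontier: idle → wire stays (1, -2)
L2 wander: idle → wire stays (1, -2)
L3 escape: idle → wire stays (1, -2)
L4 align_heading: active, suppressor → wire = (-3, -2)
L5 cruise: active, inhibitor → wire = none
L6 track_target: active, inhibitor → wire = none
actuator = none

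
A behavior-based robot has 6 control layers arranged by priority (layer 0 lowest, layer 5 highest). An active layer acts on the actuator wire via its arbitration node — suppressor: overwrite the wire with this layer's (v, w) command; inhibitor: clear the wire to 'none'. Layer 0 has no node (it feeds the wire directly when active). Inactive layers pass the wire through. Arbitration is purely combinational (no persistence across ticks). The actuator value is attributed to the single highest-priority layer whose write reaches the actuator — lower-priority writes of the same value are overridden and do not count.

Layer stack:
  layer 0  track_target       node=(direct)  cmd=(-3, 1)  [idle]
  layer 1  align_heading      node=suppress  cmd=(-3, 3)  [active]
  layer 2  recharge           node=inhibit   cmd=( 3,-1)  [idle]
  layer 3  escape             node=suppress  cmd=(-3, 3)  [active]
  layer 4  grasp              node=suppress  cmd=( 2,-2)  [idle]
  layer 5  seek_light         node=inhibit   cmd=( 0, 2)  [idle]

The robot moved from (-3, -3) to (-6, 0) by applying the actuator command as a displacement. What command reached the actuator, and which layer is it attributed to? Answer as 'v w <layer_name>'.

displacement = (-6, 0) − (-3, -3) = (-3, 3)
[0] track_target off; wire := none
[1] align_heading on (suppress); wire := (-3, 3)
[2] recharge off; pass (-3, 3)
[3] escape on (suppress); wire := (-3, 3)
[4] grasp off; pass (-3, 3)
[5] seek_light off; pass (-3, 3)
output (-3, 3) — from layer 3 (escape)

-3 3 escape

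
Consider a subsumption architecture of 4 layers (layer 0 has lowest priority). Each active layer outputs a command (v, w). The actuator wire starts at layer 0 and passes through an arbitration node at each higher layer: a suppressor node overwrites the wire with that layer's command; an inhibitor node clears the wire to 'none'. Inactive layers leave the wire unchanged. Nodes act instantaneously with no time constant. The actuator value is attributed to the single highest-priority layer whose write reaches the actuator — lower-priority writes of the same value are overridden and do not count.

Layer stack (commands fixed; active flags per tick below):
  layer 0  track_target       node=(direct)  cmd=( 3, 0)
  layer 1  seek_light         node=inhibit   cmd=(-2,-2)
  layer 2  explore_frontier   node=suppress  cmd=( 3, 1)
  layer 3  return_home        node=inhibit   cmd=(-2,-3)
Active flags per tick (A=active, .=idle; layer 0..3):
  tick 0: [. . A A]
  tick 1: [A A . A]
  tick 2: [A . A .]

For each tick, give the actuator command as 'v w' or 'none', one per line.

none
none
3 1

tick 0:
  L0 track_target: idle → wire = none
  L1 seek_light: idle → wire stays none
  L2 explore_frontier: active, suppressor → wire = (3, 1)
  L3 return_home: active, inhibitor → wire = none
  actuator = none
tick 1:
  L0 track_target: active, feeds wire = (3, 0)
  L1 seek_light: active, inhibitor → wire = none
  L2 explore_frontier: idle → wire stays none
  L3 return_home: active, inhibitor → wire = none
  actuator = none
tick 2:
  L0 track_target: active, feeds wire = (3, 0)
  L1 seek_light: idle → wire stays (3, 0)
  L2 explore_frontier: active, suppressor → wire = (3, 1)
  L3 return_home: idle → wire stays (3, 1)
  actuator = (3, 1)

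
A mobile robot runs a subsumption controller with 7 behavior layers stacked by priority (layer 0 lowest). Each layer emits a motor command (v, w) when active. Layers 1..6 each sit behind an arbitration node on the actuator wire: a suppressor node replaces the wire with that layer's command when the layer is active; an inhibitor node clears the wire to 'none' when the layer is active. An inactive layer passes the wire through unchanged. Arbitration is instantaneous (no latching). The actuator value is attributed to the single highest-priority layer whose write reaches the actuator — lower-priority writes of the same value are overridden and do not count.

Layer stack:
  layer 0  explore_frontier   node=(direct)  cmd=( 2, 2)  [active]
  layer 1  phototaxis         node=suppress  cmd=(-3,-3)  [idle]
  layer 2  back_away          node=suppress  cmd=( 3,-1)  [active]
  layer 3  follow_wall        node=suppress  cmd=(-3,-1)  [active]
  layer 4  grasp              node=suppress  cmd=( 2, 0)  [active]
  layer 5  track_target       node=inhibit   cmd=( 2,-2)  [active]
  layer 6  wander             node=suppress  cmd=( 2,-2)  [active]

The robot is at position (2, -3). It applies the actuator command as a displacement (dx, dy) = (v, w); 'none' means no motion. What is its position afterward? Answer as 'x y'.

4 -5

layer 0 (explore_frontier) active — direct: (2, 2)
layer 1 (phototaxis) idle — unchanged: (2, 2)
layer 2 (back_away) active — suppresses: (3, -1)
layer 3 (follow_wall) active — suppresses: (-3, -1)
layer 4 (grasp) active — suppresses: (2, 0)
layer 5 (track_target) active — inhibits: none
layer 6 (wander) active — suppresses: (2, -2)
→ actuator (2, -2)
position: (2, -3) + (2, -2) = (4, -5)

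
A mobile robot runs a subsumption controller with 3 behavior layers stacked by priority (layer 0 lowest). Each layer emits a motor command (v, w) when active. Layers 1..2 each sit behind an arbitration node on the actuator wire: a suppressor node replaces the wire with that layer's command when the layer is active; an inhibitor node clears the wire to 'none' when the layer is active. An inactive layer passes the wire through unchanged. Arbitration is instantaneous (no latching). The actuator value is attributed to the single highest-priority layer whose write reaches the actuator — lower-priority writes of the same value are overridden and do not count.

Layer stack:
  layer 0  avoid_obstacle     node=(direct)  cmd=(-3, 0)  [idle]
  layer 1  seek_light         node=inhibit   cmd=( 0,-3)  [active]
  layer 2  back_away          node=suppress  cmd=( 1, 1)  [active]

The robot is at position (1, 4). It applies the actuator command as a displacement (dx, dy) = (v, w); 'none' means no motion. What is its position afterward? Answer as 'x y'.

2 5

[0] avoid_obstacle off; wire := none
[1] seek_light on (inhibit); wire := none
[2] back_away on (suppress); wire := (1, 1)
output (1, 1)
position: (1, 4) + (1, 1) = (2, 5)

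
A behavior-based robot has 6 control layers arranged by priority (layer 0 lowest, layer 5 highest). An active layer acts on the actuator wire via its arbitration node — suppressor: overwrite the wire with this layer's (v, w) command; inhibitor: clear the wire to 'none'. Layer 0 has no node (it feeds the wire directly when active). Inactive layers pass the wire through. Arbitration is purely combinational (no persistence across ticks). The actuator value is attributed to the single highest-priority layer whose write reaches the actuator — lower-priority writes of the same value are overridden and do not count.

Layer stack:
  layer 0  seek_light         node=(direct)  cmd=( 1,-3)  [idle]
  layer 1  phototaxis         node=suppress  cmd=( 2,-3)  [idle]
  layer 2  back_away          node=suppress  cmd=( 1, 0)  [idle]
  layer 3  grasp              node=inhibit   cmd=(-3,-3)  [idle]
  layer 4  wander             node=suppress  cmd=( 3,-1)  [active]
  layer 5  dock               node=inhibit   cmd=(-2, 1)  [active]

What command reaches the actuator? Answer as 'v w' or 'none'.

none

layer 0 (seek_light) idle — none
layer 1 (phototaxis) idle — unchanged: none
layer 2 (back_away) idle — unchanged: none
layer 3 (grasp) idle — unchanged: none
layer 4 (wander) active — suppresses: (3, -1)
layer 5 (dock) active — inhibits: none
→ actuator none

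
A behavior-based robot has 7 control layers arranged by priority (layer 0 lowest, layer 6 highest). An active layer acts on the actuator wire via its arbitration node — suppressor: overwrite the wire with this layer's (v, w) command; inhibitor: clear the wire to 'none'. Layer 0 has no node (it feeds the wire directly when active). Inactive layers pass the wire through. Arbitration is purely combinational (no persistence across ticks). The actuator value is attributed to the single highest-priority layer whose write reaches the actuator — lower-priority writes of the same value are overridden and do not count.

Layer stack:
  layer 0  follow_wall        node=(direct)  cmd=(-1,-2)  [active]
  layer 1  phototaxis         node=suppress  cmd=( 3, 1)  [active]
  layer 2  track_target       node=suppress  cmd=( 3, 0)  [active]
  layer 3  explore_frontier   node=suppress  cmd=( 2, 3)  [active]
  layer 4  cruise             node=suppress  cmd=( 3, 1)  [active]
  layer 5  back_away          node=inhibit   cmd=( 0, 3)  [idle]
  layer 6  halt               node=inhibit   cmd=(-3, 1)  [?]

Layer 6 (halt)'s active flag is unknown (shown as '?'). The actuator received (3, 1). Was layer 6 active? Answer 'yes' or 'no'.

no

If layer 6 is active=yes:
  actuator would be none
If layer 6 is active=no:
  actuator would be (3, 1)
Observed (3, 1), so layer 6 was idle.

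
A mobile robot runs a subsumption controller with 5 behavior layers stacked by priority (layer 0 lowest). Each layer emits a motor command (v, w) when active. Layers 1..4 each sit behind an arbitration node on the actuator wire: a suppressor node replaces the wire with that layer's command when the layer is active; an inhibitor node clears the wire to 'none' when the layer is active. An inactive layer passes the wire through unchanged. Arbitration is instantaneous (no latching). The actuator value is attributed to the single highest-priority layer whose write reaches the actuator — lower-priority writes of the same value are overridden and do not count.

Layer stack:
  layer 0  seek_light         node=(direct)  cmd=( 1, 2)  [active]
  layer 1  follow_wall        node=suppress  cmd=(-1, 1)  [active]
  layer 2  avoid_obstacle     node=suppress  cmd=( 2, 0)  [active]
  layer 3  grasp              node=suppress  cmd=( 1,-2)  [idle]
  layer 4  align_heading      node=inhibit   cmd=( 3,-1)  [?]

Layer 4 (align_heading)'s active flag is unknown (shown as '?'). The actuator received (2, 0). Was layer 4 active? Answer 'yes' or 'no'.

no

If layer 4 is active=yes:
  actuator would be none
If layer 4 is active=no:
  actuator would be (2, 0)
Observed (2, 0), so layer 4 was idle.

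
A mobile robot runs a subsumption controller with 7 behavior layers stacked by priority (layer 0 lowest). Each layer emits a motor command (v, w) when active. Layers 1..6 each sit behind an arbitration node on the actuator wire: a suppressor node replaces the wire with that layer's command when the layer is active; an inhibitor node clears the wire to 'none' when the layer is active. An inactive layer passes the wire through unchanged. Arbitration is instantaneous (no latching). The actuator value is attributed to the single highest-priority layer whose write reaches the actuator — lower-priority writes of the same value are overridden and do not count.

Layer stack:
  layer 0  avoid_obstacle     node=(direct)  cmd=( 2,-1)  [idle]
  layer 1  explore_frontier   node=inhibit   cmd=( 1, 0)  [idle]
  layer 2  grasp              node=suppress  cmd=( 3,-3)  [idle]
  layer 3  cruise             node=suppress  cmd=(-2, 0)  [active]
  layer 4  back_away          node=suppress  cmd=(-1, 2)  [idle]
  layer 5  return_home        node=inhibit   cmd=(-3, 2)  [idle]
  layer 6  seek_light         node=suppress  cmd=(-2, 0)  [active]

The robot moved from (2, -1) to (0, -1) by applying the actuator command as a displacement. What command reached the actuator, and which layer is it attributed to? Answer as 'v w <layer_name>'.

displacement = (0, -1) − (2, -1) = (-2, 0)
L0 avoid_obstacle: idle → wire = none
L1 explore_frontier: idle → wire stays none
L2 grasp: idle → wire stays none
L3 cruise: active, suppressor → wire = (-2, 0)
L4 back_away: idle → wire stays (-2, 0)
L5 return_home: idle → wire stays (-2, 0)
L6 seek_light: active, suppressor → wire = (-2, 0)
actuator = (-2, 0) — from layer 6 (seek_light)

-2 0 seek_light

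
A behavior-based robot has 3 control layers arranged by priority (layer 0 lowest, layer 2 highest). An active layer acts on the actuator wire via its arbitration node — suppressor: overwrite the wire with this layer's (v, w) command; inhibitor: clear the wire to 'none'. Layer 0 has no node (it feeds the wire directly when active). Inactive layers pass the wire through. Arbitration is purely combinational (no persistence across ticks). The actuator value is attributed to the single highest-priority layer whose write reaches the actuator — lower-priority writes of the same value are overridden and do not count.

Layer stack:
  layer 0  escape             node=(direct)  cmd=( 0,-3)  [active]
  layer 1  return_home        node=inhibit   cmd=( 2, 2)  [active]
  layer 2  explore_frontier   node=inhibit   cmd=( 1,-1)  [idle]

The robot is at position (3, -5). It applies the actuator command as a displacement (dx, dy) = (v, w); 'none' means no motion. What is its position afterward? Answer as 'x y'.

L0 escape: active, feeds wire = (0, -3)
L1 return_home: active, inhibitor → wire = none
L2 explore_frontier: idle → wire stays none
actuator = none
position: (3, -5) + none = (3, -5)

3 -5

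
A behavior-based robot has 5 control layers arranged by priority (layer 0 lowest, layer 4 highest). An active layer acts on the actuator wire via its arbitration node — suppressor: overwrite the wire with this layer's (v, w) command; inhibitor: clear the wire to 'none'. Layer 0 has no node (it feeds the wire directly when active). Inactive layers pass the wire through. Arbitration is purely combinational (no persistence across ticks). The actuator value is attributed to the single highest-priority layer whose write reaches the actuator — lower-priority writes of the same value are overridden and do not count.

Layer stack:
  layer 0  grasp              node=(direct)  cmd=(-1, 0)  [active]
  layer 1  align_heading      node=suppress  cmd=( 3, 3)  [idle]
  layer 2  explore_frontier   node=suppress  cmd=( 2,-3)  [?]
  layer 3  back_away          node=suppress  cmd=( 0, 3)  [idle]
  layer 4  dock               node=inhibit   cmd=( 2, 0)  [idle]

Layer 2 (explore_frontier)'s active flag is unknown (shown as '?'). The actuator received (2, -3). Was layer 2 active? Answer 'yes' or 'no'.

If layer 2 is active=yes:
  actuator would be (2, -3)
If layer 2 is active=no:
  actuator would be (-1, 0)
Observed (2, -3), so layer 2 was active.

yes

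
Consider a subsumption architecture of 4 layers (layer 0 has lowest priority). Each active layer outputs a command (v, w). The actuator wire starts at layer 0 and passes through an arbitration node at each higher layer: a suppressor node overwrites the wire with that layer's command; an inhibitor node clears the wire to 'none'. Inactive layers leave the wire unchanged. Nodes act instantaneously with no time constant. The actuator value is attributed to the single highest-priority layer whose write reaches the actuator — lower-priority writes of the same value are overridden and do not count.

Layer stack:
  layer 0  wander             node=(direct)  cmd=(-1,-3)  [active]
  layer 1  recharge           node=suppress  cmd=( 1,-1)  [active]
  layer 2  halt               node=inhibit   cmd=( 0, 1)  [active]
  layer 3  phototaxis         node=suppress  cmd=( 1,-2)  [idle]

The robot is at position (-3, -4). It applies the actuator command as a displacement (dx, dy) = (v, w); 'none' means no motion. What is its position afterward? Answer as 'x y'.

L0 wander: active, feeds wire = (-1, -3)
L1 recharge: active, suppressor → wire = (1, -1)
L2 halt: active, inhibitor → wire = none
L3 phototaxis: idle → wire stays none
actuator = none
position: (-3, -4) + none = (-3, -4)

-3 -4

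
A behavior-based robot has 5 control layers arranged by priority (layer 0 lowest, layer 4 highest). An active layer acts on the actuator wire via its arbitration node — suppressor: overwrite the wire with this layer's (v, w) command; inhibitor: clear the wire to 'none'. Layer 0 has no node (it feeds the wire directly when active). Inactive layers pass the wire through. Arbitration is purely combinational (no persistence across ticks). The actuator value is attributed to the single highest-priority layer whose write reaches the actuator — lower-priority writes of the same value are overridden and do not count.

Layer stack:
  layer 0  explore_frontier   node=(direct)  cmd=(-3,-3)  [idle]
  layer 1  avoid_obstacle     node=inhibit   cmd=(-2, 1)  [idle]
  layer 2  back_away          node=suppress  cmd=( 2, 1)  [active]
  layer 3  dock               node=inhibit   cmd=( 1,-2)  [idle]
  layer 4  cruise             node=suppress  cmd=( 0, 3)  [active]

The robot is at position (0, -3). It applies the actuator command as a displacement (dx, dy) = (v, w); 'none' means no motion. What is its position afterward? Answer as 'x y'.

[0] explore_frontier off; wire := none
[1] avoid_obstacle off; pass none
[2] back_away on (suppress); wire := (2, 1)
[3] dock off; pass (2, 1)
[4] cruise on (suppress); wire := (0, 3)
output (0, 3)
position: (0, -3) + (0, 3) = (0, 0)

0 0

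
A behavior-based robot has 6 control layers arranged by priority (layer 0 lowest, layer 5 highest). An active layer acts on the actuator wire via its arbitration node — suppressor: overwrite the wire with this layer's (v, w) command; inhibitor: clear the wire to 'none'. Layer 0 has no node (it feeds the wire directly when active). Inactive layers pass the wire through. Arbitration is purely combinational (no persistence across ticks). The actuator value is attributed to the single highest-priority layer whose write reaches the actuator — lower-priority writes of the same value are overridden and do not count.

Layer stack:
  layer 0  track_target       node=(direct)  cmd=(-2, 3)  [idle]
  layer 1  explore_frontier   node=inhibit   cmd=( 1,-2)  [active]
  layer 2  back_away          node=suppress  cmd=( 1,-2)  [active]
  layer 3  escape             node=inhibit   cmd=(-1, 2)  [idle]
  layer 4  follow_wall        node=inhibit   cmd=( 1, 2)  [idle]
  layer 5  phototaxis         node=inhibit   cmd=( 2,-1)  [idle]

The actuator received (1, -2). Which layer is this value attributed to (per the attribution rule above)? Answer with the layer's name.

back_away

[0] track_target off; wire := none
[1] explore_frontier on (inhibit); wire := none
[2] back_away on (suppress); wire := (1, -2)
[3] escape off; pass (1, -2)
[4] follow_wall off; pass (1, -2)
[5] phototaxis off; pass (1, -2)
output (1, -2)
last writer: layer 2 = back_away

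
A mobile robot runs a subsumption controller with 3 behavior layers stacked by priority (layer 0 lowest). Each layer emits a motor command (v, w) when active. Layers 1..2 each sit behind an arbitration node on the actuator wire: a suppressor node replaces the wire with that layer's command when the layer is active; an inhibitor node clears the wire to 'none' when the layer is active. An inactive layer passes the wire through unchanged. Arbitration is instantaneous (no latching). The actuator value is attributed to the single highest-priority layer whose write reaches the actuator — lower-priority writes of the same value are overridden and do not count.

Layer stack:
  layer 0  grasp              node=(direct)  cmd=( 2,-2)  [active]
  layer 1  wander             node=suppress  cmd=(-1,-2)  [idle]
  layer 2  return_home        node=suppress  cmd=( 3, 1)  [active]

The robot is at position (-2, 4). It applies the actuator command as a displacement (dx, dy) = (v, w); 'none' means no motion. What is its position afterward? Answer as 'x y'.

1 5

layer 0 (grasp) active — direct: (2, -2)
layer 1 (wander) idle — unchanged: (2, -2)
layer 2 (return_home) active — suppresses: (3, 1)
→ actuator (3, 1)
position: (-2, 4) + (3, 1) = (1, 5)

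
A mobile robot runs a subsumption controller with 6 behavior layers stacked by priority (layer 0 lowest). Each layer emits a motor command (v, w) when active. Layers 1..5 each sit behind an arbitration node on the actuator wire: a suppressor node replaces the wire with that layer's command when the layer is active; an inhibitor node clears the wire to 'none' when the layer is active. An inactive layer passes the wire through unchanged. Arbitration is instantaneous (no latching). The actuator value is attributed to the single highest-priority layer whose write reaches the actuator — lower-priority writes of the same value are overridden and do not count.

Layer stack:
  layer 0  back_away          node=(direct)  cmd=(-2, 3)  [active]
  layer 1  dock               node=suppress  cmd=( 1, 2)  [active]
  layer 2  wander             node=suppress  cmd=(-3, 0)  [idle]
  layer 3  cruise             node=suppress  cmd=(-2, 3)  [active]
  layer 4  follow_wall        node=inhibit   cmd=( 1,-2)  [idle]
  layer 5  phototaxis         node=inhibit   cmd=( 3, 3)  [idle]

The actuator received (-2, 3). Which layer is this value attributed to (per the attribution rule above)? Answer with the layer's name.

cruise

[0] back_away on; wire := (-2, 3)
[1] dock on (suppress); wire := (1, 2)
[2] wander off; pass (1, 2)
[3] cruise on (suppress); wire := (-2, 3)
[4] follow_wall off; pass (-2, 3)
[5] phototaxis off; pass (-2, 3)
output (-2, 3)
last writer: layer 3 = cruise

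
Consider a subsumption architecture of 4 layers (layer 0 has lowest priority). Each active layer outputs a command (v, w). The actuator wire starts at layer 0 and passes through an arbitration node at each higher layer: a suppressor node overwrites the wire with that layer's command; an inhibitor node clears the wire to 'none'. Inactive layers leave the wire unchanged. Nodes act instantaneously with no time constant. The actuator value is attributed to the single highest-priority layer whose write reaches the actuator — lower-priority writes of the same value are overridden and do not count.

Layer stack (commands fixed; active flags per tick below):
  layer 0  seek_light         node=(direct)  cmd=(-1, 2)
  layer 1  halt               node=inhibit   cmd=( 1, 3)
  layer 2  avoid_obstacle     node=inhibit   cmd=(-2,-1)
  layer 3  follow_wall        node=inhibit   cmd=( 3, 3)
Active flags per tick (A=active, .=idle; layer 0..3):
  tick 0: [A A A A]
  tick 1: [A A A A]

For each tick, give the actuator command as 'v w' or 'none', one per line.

none
none

tick 0:
  L0 seek_light: active, feeds wire = (-1, 2)
  L1 halt: active, inhibitor → wire = none
  L2 avoid_obstacle: active, inhibitor → wire = none
  L3 follow_wall: active, inhibitor → wire = none
  actuator = none
tick 1:
  L0 seek_light: active, feeds wire = (-1, 2)
  L1 halt: active, inhibitor → wire = none
  L2 avoid_obstacle: active, inhibitor → wire = none
  L3 follow_wall: active, inhibitor → wire = none
  actuator = none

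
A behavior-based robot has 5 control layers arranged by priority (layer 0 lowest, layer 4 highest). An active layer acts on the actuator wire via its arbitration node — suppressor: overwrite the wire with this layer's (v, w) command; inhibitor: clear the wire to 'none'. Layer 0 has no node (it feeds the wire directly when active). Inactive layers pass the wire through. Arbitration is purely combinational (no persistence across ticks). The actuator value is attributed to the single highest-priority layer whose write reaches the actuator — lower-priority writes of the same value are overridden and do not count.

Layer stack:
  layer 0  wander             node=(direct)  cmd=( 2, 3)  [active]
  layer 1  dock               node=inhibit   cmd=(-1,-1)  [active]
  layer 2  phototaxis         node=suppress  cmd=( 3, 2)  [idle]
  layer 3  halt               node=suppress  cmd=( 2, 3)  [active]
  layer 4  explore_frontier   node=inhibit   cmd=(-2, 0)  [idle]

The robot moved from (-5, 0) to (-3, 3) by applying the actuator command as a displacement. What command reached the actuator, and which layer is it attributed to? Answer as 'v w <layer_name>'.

2 3 halt

displacement = (-3, 3) − (-5, 0) = (2, 3)
L0 wander: active, feeds wire = (2, 3)
L1 dock: active, inhibitor → wire = none
L2 phototaxis: idle → wire stays none
L3 halt: active, suppressor → wire = (2, 3)
L4 explore_frontier: idle → wire stays (2, 3)
actuator = (2, 3) — from layer 3 (halt)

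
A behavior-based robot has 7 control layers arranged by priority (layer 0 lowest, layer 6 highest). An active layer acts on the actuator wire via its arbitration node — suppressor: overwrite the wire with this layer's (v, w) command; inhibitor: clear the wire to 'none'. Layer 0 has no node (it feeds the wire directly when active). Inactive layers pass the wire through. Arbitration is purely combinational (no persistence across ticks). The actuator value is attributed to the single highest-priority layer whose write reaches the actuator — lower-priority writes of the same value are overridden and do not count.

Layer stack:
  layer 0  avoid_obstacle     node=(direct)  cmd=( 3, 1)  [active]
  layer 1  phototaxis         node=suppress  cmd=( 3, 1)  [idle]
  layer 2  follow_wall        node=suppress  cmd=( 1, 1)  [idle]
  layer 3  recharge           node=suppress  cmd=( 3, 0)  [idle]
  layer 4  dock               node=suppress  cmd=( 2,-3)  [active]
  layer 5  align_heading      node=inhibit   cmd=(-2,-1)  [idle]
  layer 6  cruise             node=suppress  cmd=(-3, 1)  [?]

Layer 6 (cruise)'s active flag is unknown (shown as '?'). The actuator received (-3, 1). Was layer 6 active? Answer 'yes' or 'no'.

If layer 6 is active=yes:
  actuator would be (-3, 1)
If layer 6 is active=no:
  actuator would be (2, -3)
Observed (-3, 1), so layer 6 was active.

yes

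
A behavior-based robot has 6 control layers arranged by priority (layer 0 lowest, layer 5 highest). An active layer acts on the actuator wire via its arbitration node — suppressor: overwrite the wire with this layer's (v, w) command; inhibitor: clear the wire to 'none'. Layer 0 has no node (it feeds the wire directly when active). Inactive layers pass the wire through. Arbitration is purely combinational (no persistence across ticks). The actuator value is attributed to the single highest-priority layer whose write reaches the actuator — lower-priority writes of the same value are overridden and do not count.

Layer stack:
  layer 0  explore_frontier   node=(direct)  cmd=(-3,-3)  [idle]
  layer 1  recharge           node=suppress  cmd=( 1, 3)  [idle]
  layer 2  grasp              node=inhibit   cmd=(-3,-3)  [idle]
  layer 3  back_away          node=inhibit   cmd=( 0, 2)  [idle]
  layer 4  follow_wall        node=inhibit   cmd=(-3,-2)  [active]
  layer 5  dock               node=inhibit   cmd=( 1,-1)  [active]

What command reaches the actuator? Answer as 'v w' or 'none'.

layer 0 (explore_frontier) idle — none
layer 1 (recharge) idle — unchanged: none
layer 2 (grasp) idle — unchanged: none
layer 3 (back_away) idle — unchanged: none
layer 4 (follow_wall) active — inhibits: none
layer 5 (dock) active — inhibits: none
→ actuator none

none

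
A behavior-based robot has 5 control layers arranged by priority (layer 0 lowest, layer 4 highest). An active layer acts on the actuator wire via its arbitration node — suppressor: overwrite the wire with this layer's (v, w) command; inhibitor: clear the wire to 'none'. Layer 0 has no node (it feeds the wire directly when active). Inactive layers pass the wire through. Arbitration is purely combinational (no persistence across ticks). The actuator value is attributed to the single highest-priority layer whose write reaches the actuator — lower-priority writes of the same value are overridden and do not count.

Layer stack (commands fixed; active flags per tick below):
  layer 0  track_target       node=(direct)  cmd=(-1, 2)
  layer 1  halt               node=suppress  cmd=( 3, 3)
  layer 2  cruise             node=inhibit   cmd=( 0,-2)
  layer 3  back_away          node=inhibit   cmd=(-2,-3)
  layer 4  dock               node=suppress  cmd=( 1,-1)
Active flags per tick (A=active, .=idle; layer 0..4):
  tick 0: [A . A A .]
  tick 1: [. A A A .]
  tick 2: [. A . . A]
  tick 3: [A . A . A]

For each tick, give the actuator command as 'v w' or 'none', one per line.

none
none
1 -1
1 -1

tick 0:
  [0] track_target on; wire := (-1, 2)
  [1] halt off; pass (-1, 2)
  [2] cruise on (inhibit); wire := none
  [3] back_away on (inhibit); wire := none
  [4] dock off; pass none
  output none
tick 1:
  [0] track_target off; wire := none
  [1] halt on (suppress); wire := (3, 3)
  [2] cruise on (inhibit); wire := none
  [3] back_away on (inhibit); wire := none
  [4] dock off; pass none
  output none
tick 2:
  [0] track_target off; wire := none
  [1] halt on (suppress); wire := (3, 3)
  [2] cruise off; pass (3, 3)
  [3] back_away off; pass (3, 3)
  [4] dock on (suppress); wire := (1, -1)
  output (1, -1)
tick 3:
  [0] track_target on; wire := (-1, 2)
  [1] halt off; pass (-1, 2)
  [2] cruise on (inhibit); wire := none
  [3] back_away off; pass none
  [4] dock on (suppress); wire := (1, -1)
  output (1, -1)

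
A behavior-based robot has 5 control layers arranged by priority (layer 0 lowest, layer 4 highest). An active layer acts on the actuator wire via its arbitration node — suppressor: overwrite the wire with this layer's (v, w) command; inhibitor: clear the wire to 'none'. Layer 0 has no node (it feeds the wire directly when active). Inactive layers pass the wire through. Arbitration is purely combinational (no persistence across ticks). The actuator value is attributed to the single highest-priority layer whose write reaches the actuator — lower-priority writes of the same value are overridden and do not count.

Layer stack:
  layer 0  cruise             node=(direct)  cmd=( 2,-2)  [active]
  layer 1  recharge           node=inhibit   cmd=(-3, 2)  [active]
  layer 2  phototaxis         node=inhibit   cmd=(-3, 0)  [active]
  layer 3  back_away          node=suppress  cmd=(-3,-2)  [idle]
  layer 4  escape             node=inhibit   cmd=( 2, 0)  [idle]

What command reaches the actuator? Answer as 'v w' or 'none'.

layer 0 (cruise) active — direct: (2, -2)
layer 1 (recharge) active — inhibits: none
layer 2 (phototaxis) active — inhibits: none
layer 3 (back_away) idle — unchanged: none
layer 4 (escape) idle — unchanged: none
→ actuator none

none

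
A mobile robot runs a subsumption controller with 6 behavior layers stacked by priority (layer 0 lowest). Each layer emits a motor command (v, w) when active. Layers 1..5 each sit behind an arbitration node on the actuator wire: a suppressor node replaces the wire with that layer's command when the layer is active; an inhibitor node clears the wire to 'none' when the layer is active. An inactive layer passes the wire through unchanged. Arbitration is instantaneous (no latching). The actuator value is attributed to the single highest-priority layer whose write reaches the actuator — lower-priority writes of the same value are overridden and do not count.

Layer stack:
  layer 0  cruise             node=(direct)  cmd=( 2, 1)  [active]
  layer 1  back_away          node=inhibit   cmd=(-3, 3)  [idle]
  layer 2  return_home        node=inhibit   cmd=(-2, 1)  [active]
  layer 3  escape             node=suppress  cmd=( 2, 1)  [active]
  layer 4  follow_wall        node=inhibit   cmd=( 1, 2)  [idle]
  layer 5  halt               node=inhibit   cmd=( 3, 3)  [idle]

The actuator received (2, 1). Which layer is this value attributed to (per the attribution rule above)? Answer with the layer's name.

[0] cruise on; wire := (2, 1)
[1] back_away off; pass (2, 1)
[2] return_home on (inhibit); wire := none
[3] escape on (suppress); wire := (2, 1)
[4] follow_wall off; pass (2, 1)
[5] halt off; pass (2, 1)
output (2, 1)
last writer: layer 3 = escape

escape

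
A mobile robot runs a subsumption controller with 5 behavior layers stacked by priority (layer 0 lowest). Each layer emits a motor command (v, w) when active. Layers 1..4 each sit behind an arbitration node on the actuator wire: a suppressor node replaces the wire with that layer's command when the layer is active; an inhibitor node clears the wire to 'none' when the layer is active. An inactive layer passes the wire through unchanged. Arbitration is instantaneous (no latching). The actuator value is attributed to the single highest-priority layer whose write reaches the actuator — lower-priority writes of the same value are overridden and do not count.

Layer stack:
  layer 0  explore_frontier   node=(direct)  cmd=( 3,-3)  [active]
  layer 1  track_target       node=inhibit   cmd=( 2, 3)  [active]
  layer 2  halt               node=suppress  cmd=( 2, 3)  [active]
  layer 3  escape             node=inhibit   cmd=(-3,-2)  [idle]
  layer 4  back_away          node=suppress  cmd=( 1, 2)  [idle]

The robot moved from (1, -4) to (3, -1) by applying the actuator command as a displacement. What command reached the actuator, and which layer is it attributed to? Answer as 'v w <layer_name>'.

2 3 halt

displacement = (3, -1) − (1, -4) = (2, 3)
[0] explore_frontier on; wire := (3, -3)
[1] track_target on (inhibit); wire := none
[2] halt on (suppress); wire := (2, 3)
[3] escape off; pass (2, 3)
[4] back_away off; pass (2, 3)
output (2, 3) — from layer 2 (halt)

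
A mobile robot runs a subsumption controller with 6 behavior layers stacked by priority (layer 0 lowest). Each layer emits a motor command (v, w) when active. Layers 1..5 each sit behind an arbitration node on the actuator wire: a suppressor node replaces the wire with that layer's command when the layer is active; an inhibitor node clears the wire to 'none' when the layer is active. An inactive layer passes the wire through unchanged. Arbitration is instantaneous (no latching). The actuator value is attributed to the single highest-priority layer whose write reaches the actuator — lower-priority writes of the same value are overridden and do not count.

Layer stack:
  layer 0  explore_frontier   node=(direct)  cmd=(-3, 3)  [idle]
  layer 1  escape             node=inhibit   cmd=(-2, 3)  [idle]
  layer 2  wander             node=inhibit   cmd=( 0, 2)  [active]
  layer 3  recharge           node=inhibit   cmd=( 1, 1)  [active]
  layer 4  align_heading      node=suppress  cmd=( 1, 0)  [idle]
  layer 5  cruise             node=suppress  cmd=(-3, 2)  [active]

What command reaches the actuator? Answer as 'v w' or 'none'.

-3 2

layer 0 (explore_frontier) idle — none
layer 1 (escape) idle — unchanged: none
layer 2 (wander) active — inhibits: none
layer 3 (recharge) active — inhibits: none
layer 4 (align_heading) idle — unchanged: none
layer 5 (cruise) active — suppresses: (-3, 2)
→ actuator (-3, 2)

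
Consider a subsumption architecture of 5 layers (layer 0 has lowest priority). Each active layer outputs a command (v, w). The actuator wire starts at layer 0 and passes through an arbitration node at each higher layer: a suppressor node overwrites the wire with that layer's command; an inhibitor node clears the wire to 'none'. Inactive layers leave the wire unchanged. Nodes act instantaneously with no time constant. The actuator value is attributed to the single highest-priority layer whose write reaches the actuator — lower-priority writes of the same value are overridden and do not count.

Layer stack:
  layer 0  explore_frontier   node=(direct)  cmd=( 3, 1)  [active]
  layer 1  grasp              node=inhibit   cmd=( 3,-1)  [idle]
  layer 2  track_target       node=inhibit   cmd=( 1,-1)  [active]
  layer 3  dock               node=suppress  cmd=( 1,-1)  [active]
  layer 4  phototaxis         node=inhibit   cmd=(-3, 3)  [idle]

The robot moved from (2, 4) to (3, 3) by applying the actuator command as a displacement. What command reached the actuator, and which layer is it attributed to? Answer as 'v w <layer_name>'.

displacement = (3, 3) − (2, 4) = (1, -1)
layer 0 (explore_frontier) active — direct: (3, 1)
layer 1 (grasp) idle — unchanged: (3, 1)
layer 2 (track_target) active — inhibits: none
layer 3 (dock) active — suppresses: (1, -1)
layer 4 (phototaxis) idle — unchanged: (1, -1)
→ actuator (1, -1) — from layer 3 (dock)

1 -1 dock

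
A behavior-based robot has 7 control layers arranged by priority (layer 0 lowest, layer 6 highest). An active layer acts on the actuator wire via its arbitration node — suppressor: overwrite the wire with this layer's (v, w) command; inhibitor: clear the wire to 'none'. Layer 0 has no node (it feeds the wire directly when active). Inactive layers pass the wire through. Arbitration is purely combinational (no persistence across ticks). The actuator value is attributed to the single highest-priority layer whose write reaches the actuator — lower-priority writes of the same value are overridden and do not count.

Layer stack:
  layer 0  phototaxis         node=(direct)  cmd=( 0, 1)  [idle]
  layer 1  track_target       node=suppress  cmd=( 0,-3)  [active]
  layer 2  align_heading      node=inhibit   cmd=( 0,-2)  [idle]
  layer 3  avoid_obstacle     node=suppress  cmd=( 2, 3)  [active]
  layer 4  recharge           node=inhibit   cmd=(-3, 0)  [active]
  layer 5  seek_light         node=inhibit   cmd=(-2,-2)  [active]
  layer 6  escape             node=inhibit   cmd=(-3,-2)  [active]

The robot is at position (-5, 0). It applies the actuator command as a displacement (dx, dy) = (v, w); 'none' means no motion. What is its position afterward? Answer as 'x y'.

L0 phototaxis: idle → wire = none
L1 track_target: active, suppressor → wire = (0, -3)
L2 align_heading: idle → wire stays (0, -3)
L3 avoid_obstacle: active, suppressor → wire = (2, 3)
L4 recharge: active, inhibitor → wire = none
L5 seek_light: active, inhibitor → wire = none
L6 escape: active, inhibitor → wire = none
actuator = none
position: (-5, 0) + none = (-5, 0)

-5 0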